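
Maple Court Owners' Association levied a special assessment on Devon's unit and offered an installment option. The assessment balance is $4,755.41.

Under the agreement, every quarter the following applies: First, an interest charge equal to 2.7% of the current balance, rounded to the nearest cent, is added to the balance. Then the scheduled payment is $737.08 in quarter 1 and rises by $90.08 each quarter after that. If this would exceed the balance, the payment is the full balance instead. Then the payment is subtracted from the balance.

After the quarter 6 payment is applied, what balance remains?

# | Opening | Interest | Payment | End bal
1 | $4,755.41 | $128.40 | $737.08 | $4,146.73
2 | $4,146.73 | $111.96 | $827.16 | $3,431.53
3 | $3,431.53 | $92.65 | $917.24 | $2,606.94
4 | $2,606.94 | $70.39 | $1,007.32 | $1,670.01
5 | $1,670.01 | $45.09 | $1,097.40 | $617.70
6 | $617.70 | $16.68 | $634.38 | $0.00

$0.00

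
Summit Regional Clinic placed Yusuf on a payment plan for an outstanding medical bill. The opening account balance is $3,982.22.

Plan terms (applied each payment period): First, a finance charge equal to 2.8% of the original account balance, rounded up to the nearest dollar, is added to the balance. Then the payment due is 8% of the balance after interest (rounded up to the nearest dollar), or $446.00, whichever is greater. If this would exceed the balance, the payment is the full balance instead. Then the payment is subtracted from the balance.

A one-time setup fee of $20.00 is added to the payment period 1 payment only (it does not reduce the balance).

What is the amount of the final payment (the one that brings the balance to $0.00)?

$420.22

Payment period 1: opening $3,982.22; interest $112.00 → $4,094.22; payment $446.00 (+ $20.00 fee); balance $3,648.22
Payment period 2: opening $3,648.22; interest $112.00 → $3,760.22; payment $446.00; balance $3,314.22
Payment period 3: opening $3,314.22; interest $112.00 → $3,426.22; payment $446.00; balance $2,980.22
Payment period 4: opening $2,980.22; interest $112.00 → $3,092.22; payment $446.00; balance $2,646.22
Payment period 5: opening $2,646.22; interest $112.00 → $2,758.22; payment $446.00; balance $2,312.22
Payment period 6: opening $2,312.22; interest $112.00 → $2,424.22; payment $446.00; balance $1,978.22
Payment period 7: opening $1,978.22; interest $112.00 → $2,090.22; payment $446.00; balance $1,644.22
Payment period 8: opening $1,644.22; interest $112.00 → $1,756.22; payment $446.00; balance $1,310.22
Payment period 9: opening $1,310.22; interest $112.00 → $1,422.22; payment $446.00; balance $976.22
Payment period 10: opening $976.22; interest $112.00 → $1,088.22; payment $446.00; balance $642.22
Payment period 11: opening $642.22; interest $112.00 → $754.22; payment $446.00; balance $308.22
Payment period 12: opening $308.22; interest $112.00 → $420.22; payment $420.22; balance $0.00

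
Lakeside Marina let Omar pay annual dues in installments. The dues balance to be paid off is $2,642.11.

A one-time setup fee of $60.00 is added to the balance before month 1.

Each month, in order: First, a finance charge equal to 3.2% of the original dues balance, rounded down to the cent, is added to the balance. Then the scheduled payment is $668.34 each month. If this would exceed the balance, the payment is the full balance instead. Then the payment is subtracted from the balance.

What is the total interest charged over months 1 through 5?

$422.70

Month 1: opening $2,702.11; interest $84.54 → $2,786.65; payment $668.34; balance $2,118.31
Month 2: opening $2,118.31; interest $84.54 → $2,202.85; payment $668.34; balance $1,534.51
Month 3: opening $1,534.51; interest $84.54 → $1,619.05; payment $668.34; balance $950.71
Month 4: opening $950.71; interest $84.54 → $1,035.25; payment $668.34; balance $366.91
Month 5: opening $366.91; interest $84.54 → $451.45; payment $451.45; balance $0.00
Total interest: $84.54 + $84.54 + $84.54 + $84.54 + $84.54 = $422.70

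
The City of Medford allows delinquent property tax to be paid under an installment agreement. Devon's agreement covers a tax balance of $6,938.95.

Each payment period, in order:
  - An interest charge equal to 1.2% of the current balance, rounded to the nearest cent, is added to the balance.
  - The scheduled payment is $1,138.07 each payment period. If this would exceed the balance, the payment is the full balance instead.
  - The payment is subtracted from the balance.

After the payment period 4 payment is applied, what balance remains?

$2,643.19

Payment period 1: opening $6,938.95; interest $83.27 → $7,022.22; payment $1,138.07; balance $5,884.15
Payment period 2: opening $5,884.15; interest $70.61 → $5,954.76; payment $1,138.07; balance $4,816.69
Payment period 3: opening $4,816.69; interest $57.80 → $4,874.49; payment $1,138.07; balance $3,736.42
Payment period 4: opening $3,736.42; interest $44.84 → $3,781.26; payment $1,138.07; balance $2,643.19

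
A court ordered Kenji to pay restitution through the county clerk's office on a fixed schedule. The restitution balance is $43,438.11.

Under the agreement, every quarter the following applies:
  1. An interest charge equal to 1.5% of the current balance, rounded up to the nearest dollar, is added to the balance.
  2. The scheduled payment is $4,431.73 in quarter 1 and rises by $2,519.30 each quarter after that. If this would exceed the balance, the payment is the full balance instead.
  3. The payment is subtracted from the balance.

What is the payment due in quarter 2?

$6,951.03

Quarter 1: opening $43,438.11; interest $652.00 → $44,090.11; payment $4,431.73; balance $39,658.38
Quarter 2: opening $39,658.38; interest $595.00 → $40,253.38; payment $6,951.03; balance $33,302.35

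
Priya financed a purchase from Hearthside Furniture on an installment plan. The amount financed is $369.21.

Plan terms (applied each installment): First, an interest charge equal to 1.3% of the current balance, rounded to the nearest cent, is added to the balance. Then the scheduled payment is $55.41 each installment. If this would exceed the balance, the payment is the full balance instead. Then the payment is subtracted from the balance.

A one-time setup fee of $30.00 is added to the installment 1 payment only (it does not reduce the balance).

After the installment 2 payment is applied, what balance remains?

Installment 1: $369.21 +$4.80 interest = $374.01; pay $55.41 (+ $30.00 fee) → $318.60
Installment 2: $318.60 +$4.14 interest = $322.74; pay $55.41 → $267.33

$267.33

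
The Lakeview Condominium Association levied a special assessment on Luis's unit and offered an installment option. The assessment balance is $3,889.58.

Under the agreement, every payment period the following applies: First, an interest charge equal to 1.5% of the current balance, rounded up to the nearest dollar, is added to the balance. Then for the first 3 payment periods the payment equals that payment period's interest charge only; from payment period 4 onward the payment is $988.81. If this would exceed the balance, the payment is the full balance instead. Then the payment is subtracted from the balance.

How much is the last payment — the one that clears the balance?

# | Opening | Interest | Payment | End bal
1 | $3,889.58 | $59.00 | $59.00 | $3,889.58
2 | $3,889.58 | $59.00 | $59.00 | $3,889.58
3 | $3,889.58 | $59.00 | $59.00 | $3,889.58
4 | $3,889.58 | $59.00 | $988.81 | $2,959.77
5 | $2,959.77 | $45.00 | $988.81 | $2,015.96
6 | $2,015.96 | $31.00 | $988.81 | $1,058.15
7 | $1,058.15 | $16.00 | $988.81 | $85.34
8 | $85.34 | $2.00 | $87.34 | $0.00

$87.34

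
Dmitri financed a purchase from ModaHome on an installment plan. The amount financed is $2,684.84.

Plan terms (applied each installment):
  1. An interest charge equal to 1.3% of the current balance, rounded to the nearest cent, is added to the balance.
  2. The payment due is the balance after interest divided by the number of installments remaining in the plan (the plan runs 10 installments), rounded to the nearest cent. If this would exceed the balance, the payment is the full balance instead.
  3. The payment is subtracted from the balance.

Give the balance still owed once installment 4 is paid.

$1,696.32

Installment 1: opening $2,684.84; interest $34.90 → $2,719.74; payment $271.97; balance $2,447.77
Installment 2: opening $2,447.77; interest $31.82 → $2,479.59; payment $275.51; balance $2,204.08
Installment 3: opening $2,204.08; interest $28.65 → $2,232.73; payment $279.09; balance $1,953.64
Installment 4: opening $1,953.64; interest $25.40 → $1,979.04; payment $282.72; balance $1,696.32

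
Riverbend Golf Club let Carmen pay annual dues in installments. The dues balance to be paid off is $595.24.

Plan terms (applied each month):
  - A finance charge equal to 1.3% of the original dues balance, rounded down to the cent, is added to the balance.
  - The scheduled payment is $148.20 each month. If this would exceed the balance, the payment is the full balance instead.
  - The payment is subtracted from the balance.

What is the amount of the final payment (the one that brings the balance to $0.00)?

$41.09

Month 1: opening $595.24; interest $7.73 → $602.97; payment $148.20; balance $454.77
Month 2: opening $454.77; interest $7.73 → $462.50; payment $148.20; balance $314.30
Month 3: opening $314.30; interest $7.73 → $322.03; payment $148.20; balance $173.83
Month 4: opening $173.83; interest $7.73 → $181.56; payment $148.20; balance $33.36
Month 5: opening $33.36; interest $7.73 → $41.09; payment $41.09; balance $0.00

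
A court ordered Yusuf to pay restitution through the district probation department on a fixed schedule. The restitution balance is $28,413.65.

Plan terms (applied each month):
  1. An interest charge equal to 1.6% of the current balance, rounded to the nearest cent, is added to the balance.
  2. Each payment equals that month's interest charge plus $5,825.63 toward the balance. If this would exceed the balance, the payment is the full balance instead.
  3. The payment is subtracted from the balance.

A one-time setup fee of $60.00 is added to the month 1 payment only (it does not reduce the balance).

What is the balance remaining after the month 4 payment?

# | Opening | Interest | Payment | Fee | End bal
1 | $28,413.65 | $454.62 | $6,280.25 | $60.00 | $22,588.02
2 | $22,588.02 | $361.41 | $6,187.04 | — | $16,762.39
3 | $16,762.39 | $268.20 | $6,093.83 | — | $10,936.76
4 | $10,936.76 | $174.99 | $6,000.62 | — | $5,111.13

$5,111.13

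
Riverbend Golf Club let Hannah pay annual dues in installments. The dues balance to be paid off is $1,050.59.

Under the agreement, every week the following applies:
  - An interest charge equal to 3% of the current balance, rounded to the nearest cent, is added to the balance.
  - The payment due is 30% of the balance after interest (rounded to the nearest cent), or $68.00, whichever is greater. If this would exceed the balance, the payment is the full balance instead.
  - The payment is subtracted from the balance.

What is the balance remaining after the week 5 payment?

Week 1: $1,050.59 +$31.52 interest = $1,082.11; pay $324.63 → $757.48
Week 2: $757.48 +$22.72 interest = $780.20; pay $234.06 → $546.14
Week 3: $546.14 +$16.38 interest = $562.52; pay $168.76 → $393.76
Week 4: $393.76 +$11.81 interest = $405.57; pay $121.67 → $283.90
Week 5: $283.90 +$8.52 interest = $292.42; pay $87.73 → $204.69

$204.69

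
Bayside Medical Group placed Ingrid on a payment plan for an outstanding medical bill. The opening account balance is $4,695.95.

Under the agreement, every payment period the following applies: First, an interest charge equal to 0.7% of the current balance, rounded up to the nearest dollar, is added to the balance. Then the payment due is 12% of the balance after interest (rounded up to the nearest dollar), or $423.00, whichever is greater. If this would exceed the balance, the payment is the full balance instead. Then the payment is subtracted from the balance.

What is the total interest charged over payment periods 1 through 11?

# | Opening | Interest | Payment | End bal
1 | $4,695.95 | $33.00 | $568.00 | $4,160.95
2 | $4,160.95 | $30.00 | $503.00 | $3,687.95
3 | $3,687.95 | $26.00 | $446.00 | $3,267.95
4 | $3,267.95 | $23.00 | $423.00 | $2,867.95
5 | $2,867.95 | $21.00 | $423.00 | $2,465.95
6 | $2,465.95 | $18.00 | $423.00 | $2,060.95
7 | $2,060.95 | $15.00 | $423.00 | $1,652.95
8 | $1,652.95 | $12.00 | $423.00 | $1,241.95
9 | $1,241.95 | $9.00 | $423.00 | $827.95
10 | $827.95 | $6.00 | $423.00 | $410.95
11 | $410.95 | $3.00 | $413.95 | $0.00
Total interest: $33.00 + $30.00 + $26.00 + $23.00 + $21.00 + $18.00 + $15.00 + $12.00 + $9.00 + $6.00 + $3.00 = $196.00

$196.00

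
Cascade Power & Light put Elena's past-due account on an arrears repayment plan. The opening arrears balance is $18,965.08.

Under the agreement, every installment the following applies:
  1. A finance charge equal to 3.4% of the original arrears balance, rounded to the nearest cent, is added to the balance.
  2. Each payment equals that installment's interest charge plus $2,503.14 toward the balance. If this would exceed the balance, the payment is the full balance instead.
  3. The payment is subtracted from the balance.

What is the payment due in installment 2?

$3,147.95

Installment 1: opening $18,965.08; interest $644.81 → $19,609.89; payment $3,147.95; balance $16,461.94
Installment 2: opening $16,461.94; interest $644.81 → $17,106.75; payment $3,147.95; balance $13,958.80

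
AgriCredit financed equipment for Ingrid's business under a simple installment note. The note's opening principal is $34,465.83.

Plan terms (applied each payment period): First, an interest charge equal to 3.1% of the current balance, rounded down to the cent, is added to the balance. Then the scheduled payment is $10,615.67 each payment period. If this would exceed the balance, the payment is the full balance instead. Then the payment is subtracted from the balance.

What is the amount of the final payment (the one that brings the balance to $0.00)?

$5,079.79

Payment period 1: opening $34,465.83; interest $1,068.44 → $35,534.27; payment $10,615.67; balance $24,918.60
Payment period 2: opening $24,918.60; interest $772.47 → $25,691.07; payment $10,615.67; balance $15,075.40
Payment period 3: opening $15,075.40; interest $467.33 → $15,542.73; payment $10,615.67; balance $4,927.06
Payment period 4: opening $4,927.06; interest $152.73 → $5,079.79; payment $5,079.79; balance $0.00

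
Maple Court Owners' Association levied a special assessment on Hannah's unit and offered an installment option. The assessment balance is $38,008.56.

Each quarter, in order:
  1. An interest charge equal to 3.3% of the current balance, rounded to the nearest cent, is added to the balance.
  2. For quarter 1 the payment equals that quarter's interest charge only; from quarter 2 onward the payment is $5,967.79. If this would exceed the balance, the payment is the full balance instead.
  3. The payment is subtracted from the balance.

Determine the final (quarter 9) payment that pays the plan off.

$1,613.39

Quarter 1: $38,008.56 +$1,254.28 interest = $39,262.84; pay $1,254.28 → $38,008.56
Quarter 2: $38,008.56 +$1,254.28 interest = $39,262.84; pay $5,967.79 → $33,295.05
Quarter 3: $33,295.05 +$1,098.74 interest = $34,393.79; pay $5,967.79 → $28,426.00
Quarter 4: $28,426.00 +$938.06 interest = $29,364.06; pay $5,967.79 → $23,396.27
Quarter 5: $23,396.27 +$772.08 interest = $24,168.35; pay $5,967.79 → $18,200.56
Quarter 6: $18,200.56 +$600.62 interest = $18,801.18; pay $5,967.79 → $12,833.39
Quarter 7: $12,833.39 +$423.50 interest = $13,256.89; pay $5,967.79 → $7,289.10
Quarter 8: $7,289.10 +$240.54 interest = $7,529.64; pay $5,967.79 → $1,561.85
Quarter 9: $1,561.85 +$51.54 interest = $1,613.39; pay $1,613.39 → $0.00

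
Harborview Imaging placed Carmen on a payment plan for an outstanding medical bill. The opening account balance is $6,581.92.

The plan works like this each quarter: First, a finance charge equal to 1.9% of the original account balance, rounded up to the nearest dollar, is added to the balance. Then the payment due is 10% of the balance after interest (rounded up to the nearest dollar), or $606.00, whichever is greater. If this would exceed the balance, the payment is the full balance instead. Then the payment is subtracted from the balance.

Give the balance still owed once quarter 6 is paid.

$3,625.92

Quarter 1: opening $6,581.92; interest $126.00 → $6,707.92; payment $671.00; balance $6,036.92
Quarter 2: opening $6,036.92; interest $126.00 → $6,162.92; payment $617.00; balance $5,545.92
Quarter 3: opening $5,545.92; interest $126.00 → $5,671.92; payment $606.00; balance $5,065.92
Quarter 4: opening $5,065.92; interest $126.00 → $5,191.92; payment $606.00; balance $4,585.92
Quarter 5: opening $4,585.92; interest $126.00 → $4,711.92; payment $606.00; balance $4,105.92
Quarter 6: opening $4,105.92; interest $126.00 → $4,231.92; payment $606.00; balance $3,625.92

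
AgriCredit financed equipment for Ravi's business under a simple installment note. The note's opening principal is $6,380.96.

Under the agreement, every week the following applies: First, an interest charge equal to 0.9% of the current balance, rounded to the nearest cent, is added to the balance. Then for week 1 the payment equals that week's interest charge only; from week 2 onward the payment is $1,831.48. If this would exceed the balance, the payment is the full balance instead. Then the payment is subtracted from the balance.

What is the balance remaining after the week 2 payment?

# | Opening | Interest | Payment | End bal
1 | $6,380.96 | $57.43 | $57.43 | $6,380.96
2 | $6,380.96 | $57.43 | $1,831.48 | $4,606.91

$4,606.91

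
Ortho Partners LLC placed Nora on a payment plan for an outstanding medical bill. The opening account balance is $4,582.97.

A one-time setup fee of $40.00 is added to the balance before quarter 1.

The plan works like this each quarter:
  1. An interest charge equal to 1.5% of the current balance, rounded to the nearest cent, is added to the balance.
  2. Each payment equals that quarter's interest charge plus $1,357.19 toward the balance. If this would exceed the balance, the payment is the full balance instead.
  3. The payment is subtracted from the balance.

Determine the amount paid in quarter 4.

Quarter 1: opening $4,622.97; interest $69.34 → $4,692.31; payment $1,426.53; balance $3,265.78
Quarter 2: opening $3,265.78; interest $48.99 → $3,314.77; payment $1,406.18; balance $1,908.59
Quarter 3: opening $1,908.59; interest $28.63 → $1,937.22; payment $1,385.82; balance $551.40
Quarter 4: opening $551.40; interest $8.27 → $559.67; payment $559.67; balance $0.00

$559.67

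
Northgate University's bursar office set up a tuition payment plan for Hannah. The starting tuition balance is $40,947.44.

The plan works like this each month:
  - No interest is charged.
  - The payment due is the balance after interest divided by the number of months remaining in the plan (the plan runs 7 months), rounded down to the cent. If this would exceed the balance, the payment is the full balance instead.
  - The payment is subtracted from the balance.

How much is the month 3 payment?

$5,849.63

# | Opening | Payment | End bal
1 | $40,947.44 | $5,849.63 | $35,097.81
2 | $35,097.81 | $5,849.63 | $29,248.18
3 | $29,248.18 | $5,849.63 | $23,398.55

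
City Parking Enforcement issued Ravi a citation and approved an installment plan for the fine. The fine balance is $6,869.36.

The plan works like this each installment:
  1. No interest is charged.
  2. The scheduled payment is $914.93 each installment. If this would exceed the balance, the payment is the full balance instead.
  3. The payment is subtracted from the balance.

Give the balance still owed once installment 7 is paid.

$464.85

# | Opening | Payment | End bal
1 | $6,869.36 | $914.93 | $5,954.43
2 | $5,954.43 | $914.93 | $5,039.50
3 | $5,039.50 | $914.93 | $4,124.57
4 | $4,124.57 | $914.93 | $3,209.64
5 | $3,209.64 | $914.93 | $2,294.71
6 | $2,294.71 | $914.93 | $1,379.78
7 | $1,379.78 | $914.93 | $464.85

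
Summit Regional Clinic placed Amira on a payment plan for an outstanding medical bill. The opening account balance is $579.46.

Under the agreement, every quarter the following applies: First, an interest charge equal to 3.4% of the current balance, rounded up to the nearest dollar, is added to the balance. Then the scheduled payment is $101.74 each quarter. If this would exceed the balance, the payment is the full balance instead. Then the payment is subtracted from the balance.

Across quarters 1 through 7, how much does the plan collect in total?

$659.46

# | Opening | Interest | Payment | End bal
1 | $579.46 | $20.00 | $101.74 | $497.72
2 | $497.72 | $17.00 | $101.74 | $412.98
3 | $412.98 | $15.00 | $101.74 | $326.24
4 | $326.24 | $12.00 | $101.74 | $236.50
5 | $236.50 | $9.00 | $101.74 | $143.76
6 | $143.76 | $5.00 | $101.74 | $47.02
7 | $47.02 | $2.00 | $49.02 | $0.00
Total paid: $659.46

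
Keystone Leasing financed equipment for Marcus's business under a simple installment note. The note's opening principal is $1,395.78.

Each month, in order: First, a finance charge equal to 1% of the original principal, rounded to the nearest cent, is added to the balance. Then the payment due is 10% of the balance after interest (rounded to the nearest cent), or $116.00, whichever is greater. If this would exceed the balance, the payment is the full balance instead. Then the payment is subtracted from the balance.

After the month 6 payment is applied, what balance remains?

$745.46

Month 1: opening $1,395.78; interest $13.96 → $1,409.74; payment $140.97; balance $1,268.77
Month 2: opening $1,268.77; interest $13.96 → $1,282.73; payment $128.27; balance $1,154.46
Month 3: opening $1,154.46; interest $13.96 → $1,168.42; payment $116.84; balance $1,051.58
Month 4: opening $1,051.58; interest $13.96 → $1,065.54; payment $116.00; balance $949.54
Month 5: opening $949.54; interest $13.96 → $963.50; payment $116.00; balance $847.50
Month 6: opening $847.50; interest $13.96 → $861.46; payment $116.00; balance $745.46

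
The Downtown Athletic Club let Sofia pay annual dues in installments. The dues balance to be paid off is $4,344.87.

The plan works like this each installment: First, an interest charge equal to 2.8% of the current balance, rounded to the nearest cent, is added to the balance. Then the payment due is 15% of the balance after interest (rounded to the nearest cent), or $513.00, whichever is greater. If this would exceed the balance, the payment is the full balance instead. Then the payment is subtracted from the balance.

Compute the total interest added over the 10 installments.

$622.58

Installment 1: opening $4,344.87; interest $121.66 → $4,466.53; payment $669.98; balance $3,796.55
Installment 2: opening $3,796.55; interest $106.30 → $3,902.85; payment $585.43; balance $3,317.42
Installment 3: opening $3,317.42; interest $92.89 → $3,410.31; payment $513.00; balance $2,897.31
Installment 4: opening $2,897.31; interest $81.12 → $2,978.43; payment $513.00; balance $2,465.43
Installment 5: opening $2,465.43; interest $69.03 → $2,534.46; payment $513.00; balance $2,021.46
Installment 6: opening $2,021.46; interest $56.60 → $2,078.06; payment $513.00; balance $1,565.06
Installment 7: opening $1,565.06; interest $43.82 → $1,608.88; payment $513.00; balance $1,095.88
Installment 8: opening $1,095.88; interest $30.68 → $1,126.56; payment $513.00; balance $613.56
Installment 9: opening $613.56; interest $17.18 → $630.74; payment $513.00; balance $117.74
Installment 10: opening $117.74; interest $3.30 → $121.04; payment $121.04; balance $0.00
Total interest: $121.66 + $106.30 + $92.89 + $81.12 + $69.03 + $56.60 + $43.82 + $30.68 + $17.18 + $3.30 = $622.58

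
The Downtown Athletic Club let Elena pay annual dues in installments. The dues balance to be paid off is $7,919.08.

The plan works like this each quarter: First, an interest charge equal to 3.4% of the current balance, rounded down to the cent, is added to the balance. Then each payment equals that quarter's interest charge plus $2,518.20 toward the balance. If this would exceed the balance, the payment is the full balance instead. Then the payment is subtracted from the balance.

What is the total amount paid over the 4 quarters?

$8,482.34

Quarter 1: opening $7,919.08; interest $269.24 → $8,188.32; payment $2,787.44; balance $5,400.88
Quarter 2: opening $5,400.88; interest $183.62 → $5,584.50; payment $2,701.82; balance $2,882.68
Quarter 3: opening $2,882.68; interest $98.01 → $2,980.69; payment $2,616.21; balance $364.48
Quarter 4: opening $364.48; interest $12.39 → $376.87; payment $376.87; balance $0.00
Total paid: $8,482.34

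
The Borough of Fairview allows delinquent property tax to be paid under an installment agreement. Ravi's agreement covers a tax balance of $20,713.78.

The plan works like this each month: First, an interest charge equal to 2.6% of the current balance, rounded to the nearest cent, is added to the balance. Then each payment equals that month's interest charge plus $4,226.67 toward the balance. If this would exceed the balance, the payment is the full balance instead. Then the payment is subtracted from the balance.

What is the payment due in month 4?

Month 1: opening $20,713.78; interest $538.56 → $21,252.34; payment $4,765.23; balance $16,487.11
Month 2: opening $16,487.11; interest $428.66 → $16,915.77; payment $4,655.33; balance $12,260.44
Month 3: opening $12,260.44; interest $318.77 → $12,579.21; payment $4,545.44; balance $8,033.77
Month 4: opening $8,033.77; interest $208.88 → $8,242.65; payment $4,435.55; balance $3,807.10

$4,435.55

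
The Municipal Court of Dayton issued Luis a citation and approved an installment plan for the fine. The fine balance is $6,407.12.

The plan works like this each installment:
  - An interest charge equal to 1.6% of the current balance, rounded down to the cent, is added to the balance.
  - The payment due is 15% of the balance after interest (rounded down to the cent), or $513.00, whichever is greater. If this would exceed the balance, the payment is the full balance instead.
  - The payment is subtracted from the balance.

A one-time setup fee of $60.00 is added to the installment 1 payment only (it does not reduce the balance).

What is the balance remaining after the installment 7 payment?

# | Opening | Interest | Payment | Fee | End bal
1 | $6,407.12 | $102.51 | $976.44 | $60.00 | $5,533.19
2 | $5,533.19 | $88.53 | $843.25 | — | $4,778.47
3 | $4,778.47 | $76.45 | $728.23 | — | $4,126.69
4 | $4,126.69 | $66.02 | $628.90 | — | $3,563.81
5 | $3,563.81 | $57.02 | $543.12 | — | $3,077.71
6 | $3,077.71 | $49.24 | $513.00 | — | $2,613.95
7 | $2,613.95 | $41.82 | $513.00 | — | $2,142.77

$2,142.77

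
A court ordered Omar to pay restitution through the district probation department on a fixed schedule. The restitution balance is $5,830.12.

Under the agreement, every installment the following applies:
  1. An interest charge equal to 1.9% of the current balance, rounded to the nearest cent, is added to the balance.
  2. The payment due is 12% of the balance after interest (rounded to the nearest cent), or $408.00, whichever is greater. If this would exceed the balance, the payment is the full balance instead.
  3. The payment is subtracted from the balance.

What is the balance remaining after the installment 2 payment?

Installment 1: opening $5,830.12; interest $110.77 → $5,940.89; payment $712.91; balance $5,227.98
Installment 2: opening $5,227.98; interest $99.33 → $5,327.31; payment $639.28; balance $4,688.03

$4,688.03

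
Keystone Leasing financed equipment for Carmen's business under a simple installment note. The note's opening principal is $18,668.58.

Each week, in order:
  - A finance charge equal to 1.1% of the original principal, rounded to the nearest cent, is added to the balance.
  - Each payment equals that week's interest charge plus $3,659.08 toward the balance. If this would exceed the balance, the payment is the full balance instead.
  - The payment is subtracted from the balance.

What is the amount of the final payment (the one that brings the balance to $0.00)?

Week 1: opening $18,668.58; interest $205.35 → $18,873.93; payment $3,864.43; balance $15,009.50
Week 2: opening $15,009.50; interest $205.35 → $15,214.85; payment $3,864.43; balance $11,350.42
Week 3: opening $11,350.42; interest $205.35 → $11,555.77; payment $3,864.43; balance $7,691.34
Week 4: opening $7,691.34; interest $205.35 → $7,896.69; payment $3,864.43; balance $4,032.26
Week 5: opening $4,032.26; interest $205.35 → $4,237.61; payment $3,864.43; balance $373.18
Week 6: opening $373.18; interest $205.35 → $578.53; payment $578.53; balance $0.00

$578.53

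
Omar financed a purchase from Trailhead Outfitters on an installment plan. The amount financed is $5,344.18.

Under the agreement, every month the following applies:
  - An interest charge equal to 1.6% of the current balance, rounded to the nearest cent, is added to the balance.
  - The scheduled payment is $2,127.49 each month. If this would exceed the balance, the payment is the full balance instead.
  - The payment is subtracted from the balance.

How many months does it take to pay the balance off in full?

Month 1: $5,344.18 +$85.51 interest = $5,429.69; pay $2,127.49 → $3,302.20
Month 2: $3,302.20 +$52.84 interest = $3,355.04; pay $2,127.49 → $1,227.55
Month 3: $1,227.55 +$19.64 interest = $1,247.19; pay $1,247.19 → $0.00
Balance reaches $0.00 in month 3.

3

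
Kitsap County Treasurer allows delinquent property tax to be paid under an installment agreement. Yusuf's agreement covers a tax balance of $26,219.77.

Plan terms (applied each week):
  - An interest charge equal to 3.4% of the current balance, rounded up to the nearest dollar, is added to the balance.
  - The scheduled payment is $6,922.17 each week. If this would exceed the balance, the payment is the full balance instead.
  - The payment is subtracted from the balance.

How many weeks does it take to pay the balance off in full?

5

Week 1: $26,219.77 +$892.00 interest = $27,111.77; pay $6,922.17 → $20,189.60
Week 2: $20,189.60 +$687.00 interest = $20,876.60; pay $6,922.17 → $13,954.43
Week 3: $13,954.43 +$475.00 interest = $14,429.43; pay $6,922.17 → $7,507.26
Week 4: $7,507.26 +$256.00 interest = $7,763.26; pay $6,922.17 → $841.09
Week 5: $841.09 +$29.00 interest = $870.09; pay $870.09 → $0.00
Balance reaches $0.00 in week 5.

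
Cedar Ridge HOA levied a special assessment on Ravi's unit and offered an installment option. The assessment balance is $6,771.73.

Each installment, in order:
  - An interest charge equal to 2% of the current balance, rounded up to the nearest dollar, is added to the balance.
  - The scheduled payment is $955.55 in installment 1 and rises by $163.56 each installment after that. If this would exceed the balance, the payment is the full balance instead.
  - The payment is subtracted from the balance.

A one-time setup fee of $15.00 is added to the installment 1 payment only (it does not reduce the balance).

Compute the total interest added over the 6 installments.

$498.00

Installment 1: opening $6,771.73; interest $136.00 → $6,907.73; payment $955.55 (+ $15.00 fee); balance $5,952.18
Installment 2: opening $5,952.18; interest $120.00 → $6,072.18; payment $1,119.11; balance $4,953.07
Installment 3: opening $4,953.07; interest $100.00 → $5,053.07; payment $1,282.67; balance $3,770.40
Installment 4: opening $3,770.40; interest $76.00 → $3,846.40; payment $1,446.23; balance $2,400.17
Installment 5: opening $2,400.17; interest $49.00 → $2,449.17; payment $1,609.79; balance $839.38
Installment 6: opening $839.38; interest $17.00 → $856.38; payment $856.38; balance $0.00
Total interest: $136.00 + $120.00 + $100.00 + $76.00 + $49.00 + $17.00 = $498.00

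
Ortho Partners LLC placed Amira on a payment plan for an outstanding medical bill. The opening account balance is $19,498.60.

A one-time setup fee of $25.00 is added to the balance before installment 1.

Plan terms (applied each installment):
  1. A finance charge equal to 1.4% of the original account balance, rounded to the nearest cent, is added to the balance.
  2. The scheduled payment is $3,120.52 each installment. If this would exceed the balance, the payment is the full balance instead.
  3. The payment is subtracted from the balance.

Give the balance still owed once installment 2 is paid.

Installment 1: $19,523.60 +$272.98 interest = $19,796.58; pay $3,120.52 → $16,676.06
Installment 2: $16,676.06 +$272.98 interest = $16,949.04; pay $3,120.52 → $13,828.52

$13,828.52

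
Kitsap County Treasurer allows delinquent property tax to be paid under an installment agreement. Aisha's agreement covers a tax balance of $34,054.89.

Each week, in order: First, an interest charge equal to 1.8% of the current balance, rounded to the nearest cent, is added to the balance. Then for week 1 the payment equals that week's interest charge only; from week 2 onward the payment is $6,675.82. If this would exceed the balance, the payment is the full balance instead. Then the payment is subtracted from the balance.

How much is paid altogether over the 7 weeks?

Week 1: opening $34,054.89; interest $612.99 → $34,667.88; payment $612.99; balance $34,054.89
Week 2: opening $34,054.89; interest $612.99 → $34,667.88; payment $6,675.82; balance $27,992.06
Week 3: opening $27,992.06; interest $503.86 → $28,495.92; payment $6,675.82; balance $21,820.10
Week 4: opening $21,820.10; interest $392.76 → $22,212.86; payment $6,675.82; balance $15,537.04
Week 5: opening $15,537.04; interest $279.67 → $15,816.71; payment $6,675.82; balance $9,140.89
Week 6: opening $9,140.89; interest $164.54 → $9,305.43; payment $6,675.82; balance $2,629.61
Week 7: opening $2,629.61; interest $47.33 → $2,676.94; payment $2,676.94; balance $0.00
Total paid: $36,669.03

$36,669.03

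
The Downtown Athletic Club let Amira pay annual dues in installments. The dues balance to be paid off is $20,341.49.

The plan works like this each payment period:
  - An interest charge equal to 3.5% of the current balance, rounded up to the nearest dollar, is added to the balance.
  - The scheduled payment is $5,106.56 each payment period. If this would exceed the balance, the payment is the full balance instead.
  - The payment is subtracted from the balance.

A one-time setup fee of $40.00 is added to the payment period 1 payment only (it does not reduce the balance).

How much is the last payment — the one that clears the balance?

# | Opening | Interest | Payment | Fee | End bal
1 | $20,341.49 | $712.00 | $5,106.56 | $40.00 | $15,946.93
2 | $15,946.93 | $559.00 | $5,106.56 | — | $11,399.37
3 | $11,399.37 | $399.00 | $5,106.56 | — | $6,691.81
4 | $6,691.81 | $235.00 | $5,106.56 | — | $1,820.25
5 | $1,820.25 | $64.00 | $1,884.25 | — | $0.00

$1,884.25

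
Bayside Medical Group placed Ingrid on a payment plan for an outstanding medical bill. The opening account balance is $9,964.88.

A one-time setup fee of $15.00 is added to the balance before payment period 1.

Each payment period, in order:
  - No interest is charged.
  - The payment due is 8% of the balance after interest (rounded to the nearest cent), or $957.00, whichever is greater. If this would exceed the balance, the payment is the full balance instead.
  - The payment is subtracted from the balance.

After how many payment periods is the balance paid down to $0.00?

11

Payment period 1: $9,979.88 − $957.00 → $9,022.88
Payment period 2: $9,022.88 − $957.00 → $8,065.88
Payment period 3: $8,065.88 − $957.00 → $7,108.88
Payment period 4: $7,108.88 − $957.00 → $6,151.88
Payment period 5: $6,151.88 − $957.00 → $5,194.88
Payment period 6: $5,194.88 − $957.00 → $4,237.88
Payment period 7: $4,237.88 − $957.00 → $3,280.88
Payment period 8: $3,280.88 − $957.00 → $2,323.88
Payment period 9: $2,323.88 − $957.00 → $1,366.88
Payment period 10: $1,366.88 − $957.00 → $409.88
Payment period 11: $409.88 − $409.88 → $0.00
Balance reaches $0.00 in payment period 11.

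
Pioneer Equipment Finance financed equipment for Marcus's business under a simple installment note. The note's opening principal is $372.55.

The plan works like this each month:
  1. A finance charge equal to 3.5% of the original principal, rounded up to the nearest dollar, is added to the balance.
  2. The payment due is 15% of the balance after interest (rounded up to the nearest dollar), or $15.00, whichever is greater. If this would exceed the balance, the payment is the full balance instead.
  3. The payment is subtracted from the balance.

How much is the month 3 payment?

Month 1: $372.55 +$14.00 interest = $386.55; pay $58.00 → $328.55
Month 2: $328.55 +$14.00 interest = $342.55; pay $52.00 → $290.55
Month 3: $290.55 +$14.00 interest = $304.55; pay $46.00 → $258.55

$46.00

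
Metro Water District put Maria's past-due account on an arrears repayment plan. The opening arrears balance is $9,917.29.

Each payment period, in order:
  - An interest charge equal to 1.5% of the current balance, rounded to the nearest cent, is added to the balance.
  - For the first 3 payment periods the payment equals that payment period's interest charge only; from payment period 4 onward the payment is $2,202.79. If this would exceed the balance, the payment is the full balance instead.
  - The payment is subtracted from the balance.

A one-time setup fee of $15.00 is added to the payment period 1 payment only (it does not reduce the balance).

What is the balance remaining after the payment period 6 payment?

$3,662.31

# | Opening | Interest | Payment | Fee | End bal
1 | $9,917.29 | $148.76 | $148.76 | $15.00 | $9,917.29
2 | $9,917.29 | $148.76 | $148.76 | — | $9,917.29
3 | $9,917.29 | $148.76 | $148.76 | — | $9,917.29
4 | $9,917.29 | $148.76 | $2,202.79 | — | $7,863.26
5 | $7,863.26 | $117.95 | $2,202.79 | — | $5,778.42
6 | $5,778.42 | $86.68 | $2,202.79 | — | $3,662.31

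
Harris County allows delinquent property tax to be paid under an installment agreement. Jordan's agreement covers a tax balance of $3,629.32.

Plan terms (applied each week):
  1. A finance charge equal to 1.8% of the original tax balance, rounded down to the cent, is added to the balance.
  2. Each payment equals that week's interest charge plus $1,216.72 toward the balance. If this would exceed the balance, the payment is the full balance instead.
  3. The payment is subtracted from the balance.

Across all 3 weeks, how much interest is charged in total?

$195.96

Week 1: opening $3,629.32; interest $65.32 → $3,694.64; payment $1,282.04; balance $2,412.60
Week 2: opening $2,412.60; interest $65.32 → $2,477.92; payment $1,282.04; balance $1,195.88
Week 3: opening $1,195.88; interest $65.32 → $1,261.20; payment $1,261.20; balance $0.00
Total interest: $65.32 + $65.32 + $65.32 = $195.96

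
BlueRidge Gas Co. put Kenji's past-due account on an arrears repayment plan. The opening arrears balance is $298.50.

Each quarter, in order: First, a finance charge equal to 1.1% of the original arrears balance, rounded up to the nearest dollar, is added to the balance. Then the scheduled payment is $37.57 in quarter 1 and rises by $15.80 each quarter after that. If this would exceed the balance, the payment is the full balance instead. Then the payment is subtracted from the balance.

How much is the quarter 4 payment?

# | Opening | Interest | Payment | End bal
1 | $298.50 | $4.00 | $37.57 | $264.93
2 | $264.93 | $4.00 | $53.37 | $215.56
3 | $215.56 | $4.00 | $69.17 | $150.39
4 | $150.39 | $4.00 | $84.97 | $69.42

$84.97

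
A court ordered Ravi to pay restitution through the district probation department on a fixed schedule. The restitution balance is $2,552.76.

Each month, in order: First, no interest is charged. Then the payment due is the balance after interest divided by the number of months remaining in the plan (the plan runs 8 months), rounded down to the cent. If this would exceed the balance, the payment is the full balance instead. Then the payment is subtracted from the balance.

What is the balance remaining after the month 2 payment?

Month 1: $2,552.76 − $319.09 → $2,233.67
Month 2: $2,233.67 − $319.09 → $1,914.58

$1,914.58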